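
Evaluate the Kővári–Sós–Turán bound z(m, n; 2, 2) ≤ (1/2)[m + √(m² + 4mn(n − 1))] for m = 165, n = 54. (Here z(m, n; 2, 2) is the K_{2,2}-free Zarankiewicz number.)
z(165, 54; 2, 2) ≤ (1/2)[165 + √(165² + 4·165·54·53)] = (1/2)[165 + √1916145] = 774.6244

Kővári–Sós–Turán: let r_1, ..., r_165 be the row sums and z = Σ r_i the total number of 1s. Each pair of columns can share at most one row with both entries 1 (else a 2×2 all-ones block appears), so Σ_i C(r_i, 2) ≤ C(54, 2) = 1431. By convexity Σ_i C(r_i, 2) ≥ 165·C(z/165, 2) = z(z − 165)/(2·165), giving z² − 165z − 165·54·53 ≤ 0 and hence z ≤ (1/2)[165 + √(27225 + 4·472230)] = (1/2)[165 + √1916145] ≈ (1/2)(165 + 1384.2489) = 774.6244.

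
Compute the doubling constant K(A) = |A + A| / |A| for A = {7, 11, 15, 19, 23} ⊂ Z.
K = |A + A| / |A| = 9/5

Enumerate A + A = {a + b : a, b ∈ A}. With |A| = 5, there are |A|^2 = 25 ordered sum pairs; collecting distinct values, A + A = {14, 18, 22, 26, 30, 34, 38, 42, 46}, so |A + A| = 9. Thus K = 9/5. Here |A + A| = 2|A| − 1 = 9, the minimum possible — so K = 9/5 is minimal, which holds iff A is an arithmetic progression.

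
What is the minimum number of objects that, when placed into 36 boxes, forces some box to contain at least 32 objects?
n = (32 − 1)·36 + 1 = 1117

By the generalised pigeonhole principle, to guarantee some box contains ≥ r objects we need more than (r − 1) · k objects total. Threshold: n = (r − 1) · k + 1. With r = 32 and k = 36: n = 31 · 36 + 1 = 1116 + 1 = 1117. For n = 1116 = 31 · 36, we can put exactly 31 objects in every box, avoiding 32 in any single one — so 1117 is tight.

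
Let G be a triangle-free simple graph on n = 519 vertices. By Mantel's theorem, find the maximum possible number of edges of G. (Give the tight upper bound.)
ex(519, K_3) = ⌊519^2/4⌋ = 67340

Mantel (1907): a triangle-free graph on n vertices has at most ⌊n^2/4⌋ edges, with equality for the complete bipartite graph K_{⌊n/2⌋, ⌈n/2⌉}. For n = 519: ⌊519^2/4⌋ = ⌊269361/4⌋ = 67340. The extremal graph is K_{259, 260}, which has 259·260 = 67340 edges.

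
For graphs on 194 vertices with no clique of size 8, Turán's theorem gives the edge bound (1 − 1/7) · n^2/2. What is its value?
Turán density bound = (6/7) · 194^2/2 = 112908/7 ≈ 16129.7143

Turán's theorem: ex(n, K_{r+1}) is achieved by the complete r-partite Turán graph T(n, r) with parts as balanced as possible, and is at most (1 − 1/r) · n^2/2. For r = 7, n = 194: the density bound is (6/7) · 37636/2 = 112908/7 ≈ 16129.7143. The integer-valued extremum is e(T(194, 7)) = 16129, which is strictly less than the density bound 112908/7 since 7 ∤ 194 (the parts of T(194, 7) cannot all be equal).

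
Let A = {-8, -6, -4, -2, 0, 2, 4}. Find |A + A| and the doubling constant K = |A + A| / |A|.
K = |A + A| / |A| = 13/7

Enumerate A + A = {a + b : a, b ∈ A}. With |A| = 7, there are |A|^2 = 49 ordered sum pairs; collecting distinct values, A + A = {-16, -14, -12, -10, -8, -6, -4, -2, 0, 2, 4, 6, 8}, so |A + A| = 13. Thus K = 13/7. Here |A + A| = 2|A| − 1 = 13, the minimum possible — so K = 13/7 is minimal, which holds iff A is an arithmetic progression.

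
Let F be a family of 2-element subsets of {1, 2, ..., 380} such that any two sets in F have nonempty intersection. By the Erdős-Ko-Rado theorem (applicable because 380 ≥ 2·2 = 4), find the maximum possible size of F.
max |F| = C(379, 1) = 379

The Erdős-Ko-Rado theorem states: for n ≥ 2k, an intersecting family of k-subsets of an n-element set has size at most C(n − 1, k − 1), with equality for 'star' families {A ⊆ [n] : |A| = k, i ∈ A} (fix an element i). For n = 380, k = 2: C(379, 1) = 379.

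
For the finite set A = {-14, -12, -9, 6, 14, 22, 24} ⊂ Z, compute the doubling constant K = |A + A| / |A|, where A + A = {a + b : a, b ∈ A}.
K = |A + A| / |A| = 25/7

Enumerate A + A = {a + b : a, b ∈ A}. With |A| = 7, there are |A|^2 = 49 ordered sum pairs; collecting distinct values, A + A = {-28, -26, -24, -23, -21, -18, -8, -6, -3, 0, 2, 5, 8, 10, 12, 13, 15, 20, 28, 30, 36, 38, 44, 46, 48}, so |A + A| = 25. Thus K = 25/7. For comparison, the minimum possible |A + A| over all 7-element sets is 2·7 − 1 = 13 (so min K = 13/7), attained only by arithmetic progressions.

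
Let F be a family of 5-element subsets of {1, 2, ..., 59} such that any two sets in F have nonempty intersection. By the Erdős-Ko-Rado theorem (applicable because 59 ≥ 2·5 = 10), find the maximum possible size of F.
max |F| = C(58, 4) = 424270

Erdős-Ko-Rado (1961): when n ≥ 2k, max |F| = C(n−1, k−1). The bound is attained by the star {A : i ∈ A} for any fixed i ∈ [n]. Here C(59−1, 5−1) = C(58, 4) = 424270.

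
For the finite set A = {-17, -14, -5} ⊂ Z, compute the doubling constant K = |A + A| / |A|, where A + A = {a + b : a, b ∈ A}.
K = |A + A| / |A| = 6/3 = 2

Enumerate A + A = {a + b : a, b ∈ A}. With |A| = 3, there are |A|^2 = 9 ordered sum pairs; collecting distinct values, A + A = {-34, -31, -28, -22, -19, -10}, so |A + A| = 6. Thus K = 6/3 = 2. For comparison, the minimum possible |A + A| over all 3-element sets is 2·3 − 1 = 5 (so min K = 5/3), attained only by arithmetic progressions.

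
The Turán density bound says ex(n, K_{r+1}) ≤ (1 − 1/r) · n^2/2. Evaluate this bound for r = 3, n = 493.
Turán density bound = (2/3) · 493^2/2 = 243049/3 ≈ 81016.3333

Turán's theorem: ex(n, K_{r+1}) is achieved by the complete r-partite Turán graph T(n, r) with parts as balanced as possible, and is at most (1 − 1/r) · n^2/2. For r = 3, n = 493: the density bound is (2/3) · 243049/2 = 243049/3 ≈ 81016.3333. The integer-valued extremum is e(T(493, 3)) = 81016, which is strictly less than the density bound 243049/3 since 3 ∤ 493 (the parts of T(493, 3) cannot all be equal).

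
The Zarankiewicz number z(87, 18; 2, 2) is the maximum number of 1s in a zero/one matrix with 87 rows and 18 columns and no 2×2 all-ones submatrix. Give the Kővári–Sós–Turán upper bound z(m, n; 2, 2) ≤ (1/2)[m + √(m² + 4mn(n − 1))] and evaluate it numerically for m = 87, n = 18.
z(87, 18; 2, 2) ≤ (1/2)[87 + √(87² + 4·87·18·17)] = (1/2)[87 + √114057] = 212.3616

Kővári–Sós–Turán: let r_1, ..., r_87 be the row sums and z = Σ r_i the total number of 1s. Each pair of columns can share at most one row with both entries 1 (else a 2×2 all-ones block appears), so Σ_i C(r_i, 2) ≤ C(18, 2) = 153. By convexity Σ_i C(r_i, 2) ≥ 87·C(z/87, 2) = z(z − 87)/(2·87), giving z² − 87z − 87·18·17 ≤ 0 and hence z ≤ (1/2)[87 + √(7569 + 4·26622)] = (1/2)[87 + √114057] ≈ (1/2)(87 + 337.7233) = 212.3616.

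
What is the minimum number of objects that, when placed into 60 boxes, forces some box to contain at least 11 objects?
n = (11 − 1)·60 + 1 = 601

By the generalised pigeonhole principle, to guarantee some box contains ≥ r objects we need more than (r − 1) · k objects total. Threshold: n = (r − 1) · k + 1. With r = 11 and k = 60: n = 10 · 60 + 1 = 600 + 1 = 601. For n = 600 = 10 · 60, we can put exactly 10 objects in every box, avoiding 11 in any single one — so 601 is tight.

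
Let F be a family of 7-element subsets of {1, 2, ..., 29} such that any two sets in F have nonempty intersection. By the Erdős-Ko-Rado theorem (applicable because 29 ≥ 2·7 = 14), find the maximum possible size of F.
max |F| = C(28, 6) = 376740

Erdős-Ko-Rado (1961): when n ≥ 2k, max |F| = C(n−1, k−1). The bound is attained by the star {A : i ∈ A} for any fixed i ∈ [n]. Here C(29−1, 7−1) = C(28, 6) = 376740.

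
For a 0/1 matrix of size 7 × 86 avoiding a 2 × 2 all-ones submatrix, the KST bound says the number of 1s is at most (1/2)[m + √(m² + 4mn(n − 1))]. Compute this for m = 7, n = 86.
z(7, 86; 2, 2) ≤ (1/2)[7 + √(7² + 4·7·86·85)] = (1/2)[7 + √204729] = 229.7349

Kővári–Sós–Turán: let r_1, ..., r_7 be the row sums and z = Σ r_i the total number of 1s. Each pair of columns can share at most one row with both entries 1 (else a 2×2 all-ones block appears), so Σ_i C(r_i, 2) ≤ C(86, 2) = 3655. By convexity Σ_i C(r_i, 2) ≥ 7·C(z/7, 2) = z(z − 7)/(2·7), giving z² − 7z − 7·86·85 ≤ 0 and hence z ≤ (1/2)[7 + √(49 + 4·51170)] = (1/2)[7 + √204729] ≈ (1/2)(7 + 452.4699) = 229.7349.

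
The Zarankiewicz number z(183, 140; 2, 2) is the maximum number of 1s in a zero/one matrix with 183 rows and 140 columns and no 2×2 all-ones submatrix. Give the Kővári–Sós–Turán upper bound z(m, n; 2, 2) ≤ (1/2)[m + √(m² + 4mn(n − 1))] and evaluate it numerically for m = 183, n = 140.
z(183, 140; 2, 2) ≤ (1/2)[183 + √(183² + 4·183·140·139)] = (1/2)[183 + √14278209] = 1980.8259

Kővári–Sós–Turán: let r_1, ..., r_183 be the row sums and z = Σ r_i the total number of 1s. Each pair of columns can share at most one row with both entries 1 (else a 2×2 all-ones block appears), so Σ_i C(r_i, 2) ≤ C(140, 2) = 9730. By convexity Σ_i C(r_i, 2) ≥ 183·C(z/183, 2) = z(z − 183)/(2·183), giving z² − 183z − 183·140·139 ≤ 0 and hence z ≤ (1/2)[183 + √(33489 + 4·3561180)] = (1/2)[183 + √14278209] ≈ (1/2)(183 + 3778.6517) = 1980.8259.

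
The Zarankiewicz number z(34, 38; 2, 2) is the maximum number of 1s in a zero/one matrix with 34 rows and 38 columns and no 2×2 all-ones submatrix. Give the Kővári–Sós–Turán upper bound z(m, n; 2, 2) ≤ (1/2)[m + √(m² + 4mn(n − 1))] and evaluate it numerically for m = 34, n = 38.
z(34, 38; 2, 2) ≤ (1/2)[34 + √(34² + 4·34·38·37)] = (1/2)[34 + √192372] = 236.3012

Kővári–Sós–Turán: let r_1, ..., r_34 be the row sums and z = Σ r_i the total number of 1s. Each pair of columns can share at most one row with both entries 1 (else a 2×2 all-ones block appears), so Σ_i C(r_i, 2) ≤ C(38, 2) = 703. By convexity Σ_i C(r_i, 2) ≥ 34·C(z/34, 2) = z(z − 34)/(2·34), giving z² − 34z − 34·38·37 ≤ 0 and hence z ≤ (1/2)[34 + √(1156 + 4·47804)] = (1/2)[34 + √192372] ≈ (1/2)(34 + 438.6023) = 236.3012.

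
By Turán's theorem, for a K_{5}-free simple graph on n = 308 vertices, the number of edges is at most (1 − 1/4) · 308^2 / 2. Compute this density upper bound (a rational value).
Turán density bound = (3/4) · 308^2/2 = 35574

Turán's theorem: ex(n, K_{r+1}) is achieved by the complete r-partite Turán graph T(n, r) with parts as balanced as possible, and is at most (1 − 1/r) · n^2/2. For r = 4, n = 308: the density bound is (3/4) · 94864/2 = 35574. Since 4 ∣ 308, the Turán graph T(308, 4) has parts of equal size 77, and its edge count e(T(308, 4)) = 35574 attains the density bound exactly.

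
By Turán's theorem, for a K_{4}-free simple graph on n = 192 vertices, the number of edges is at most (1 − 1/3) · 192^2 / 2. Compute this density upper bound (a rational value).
Turán density bound = (2/3) · 192^2/2 = 12288

Turán's theorem: ex(n, K_{r+1}) is achieved by the complete r-partite Turán graph T(n, r) with parts as balanced as possible, and is at most (1 − 1/r) · n^2/2. For r = 3, n = 192: the density bound is (2/3) · 36864/2 = 12288. Since 3 ∣ 192, the Turán graph T(192, 3) has parts of equal size 64, and its edge count e(T(192, 3)) = 12288 attains the density bound exactly.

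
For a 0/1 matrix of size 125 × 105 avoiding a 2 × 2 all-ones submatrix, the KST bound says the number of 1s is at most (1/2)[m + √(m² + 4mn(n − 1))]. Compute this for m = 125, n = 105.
z(125, 105; 2, 2) ≤ (1/2)[125 + √(125² + 4·125·105·104)] = (1/2)[125 + √5475625] = 1232.5027

Kővári–Sós–Turán: let r_1, ..., r_125 be the row sums and z = Σ r_i the total number of 1s. Each pair of columns can share at most one row with both entries 1 (else a 2×2 all-ones block appears), so Σ_i C(r_i, 2) ≤ C(105, 2) = 5460. By convexity Σ_i C(r_i, 2) ≥ 125·C(z/125, 2) = z(z − 125)/(2·125), giving z² − 125z − 125·105·104 ≤ 0 and hence z ≤ (1/2)[125 + √(15625 + 4·1365000)] = (1/2)[125 + √5475625] ≈ (1/2)(125 + 2340.0053) = 1232.5027.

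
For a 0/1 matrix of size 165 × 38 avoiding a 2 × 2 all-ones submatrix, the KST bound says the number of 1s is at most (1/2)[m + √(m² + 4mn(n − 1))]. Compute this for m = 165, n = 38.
z(165, 38; 2, 2) ≤ (1/2)[165 + √(165² + 4·165·38·37)] = (1/2)[165 + √955185] = 571.1678

Kővári–Sós–Turán: let r_1, ..., r_165 be the row sums and z = Σ r_i the total number of 1s. Each pair of columns can share at most one row with both entries 1 (else a 2×2 all-ones block appears), so Σ_i C(r_i, 2) ≤ C(38, 2) = 703. By convexity Σ_i C(r_i, 2) ≥ 165·C(z/165, 2) = z(z − 165)/(2·165), giving z² − 165z − 165·38·37 ≤ 0 and hence z ≤ (1/2)[165 + √(27225 + 4·231990)] = (1/2)[165 + √955185] ≈ (1/2)(165 + 977.3357) = 571.1678.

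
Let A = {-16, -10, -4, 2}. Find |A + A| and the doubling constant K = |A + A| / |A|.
K = |A + A| / |A| = 7/4

Enumerate A + A = {a + b : a, b ∈ A}. With |A| = 4, there are |A|^2 = 16 ordered sum pairs; collecting distinct values, A + A = {-32, -26, -20, -14, -8, -2, 4}, so |A + A| = 7. Thus K = 7/4. Here |A + A| = 2|A| − 1 = 7, the minimum possible — so K = 7/4 is minimal, which holds iff A is an arithmetic progression.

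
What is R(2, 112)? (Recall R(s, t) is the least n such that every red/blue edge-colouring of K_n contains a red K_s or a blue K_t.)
R(2, 112) = 112

R(2, k) = k for all k ≥ 2: in a 2-colouring of K_k, either some edge is red (a red K_2) or all edges are blue (a blue K_k). And K_{111} coloured all-blue has no blue K_112, so R(2, 112) > 111. Hence R(2, 112) = 112.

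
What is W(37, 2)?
W(37, 2) = 37 + 1 = 38

A 2-term AP is any pair of integers, so a monochromatic 2-AP exists iff some colour is used at least twice. With 37 colours, the colouring i ↦ i on {1, ..., 37} uses each colour once, avoiding any monochromatic pair, so W(37, 2) > 37. For {1, ..., 38}, pigeonhole forces two integers of the same colour, which form a monochromatic 2-AP. Hence W(37, 2) = 38.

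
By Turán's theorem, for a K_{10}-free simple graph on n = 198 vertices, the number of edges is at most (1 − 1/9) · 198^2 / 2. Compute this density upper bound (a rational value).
Turán density bound = (8/9) · 198^2/2 = 17424

Turán's theorem: ex(n, K_{r+1}) is achieved by the complete r-partite Turán graph T(n, r) with parts as balanced as possible, and is at most (1 − 1/r) · n^2/2. For r = 9, n = 198: the density bound is (8/9) · 39204/2 = 17424. Since 9 ∣ 198, the Turán graph T(198, 9) has parts of equal size 22, and its edge count e(T(198, 9)) = 17424 attains the density bound exactly.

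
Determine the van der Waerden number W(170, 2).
W(170, 2) = 170 + 1 = 171

A 2-term AP is any pair of integers, so a monochromatic 2-AP exists iff some colour is used at least twice. With 170 colours, the colouring i ↦ i on {1, ..., 170} uses each colour once, avoiding any monochromatic pair, so W(170, 2) > 170. For {1, ..., 171}, pigeonhole forces two integers of the same colour, which form a monochromatic 2-AP. Hence W(170, 2) = 171.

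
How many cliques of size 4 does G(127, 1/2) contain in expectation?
E[# K_4] = C(127, 4) · (1/2)^C(4, 2) = 10334625 / 2^6 = 161478.515625

For each 4-subset S of vertices (there are C(127, 4) = 10334625 such S), let X_S = 1 if S induces a K_4 (all C(4, 2) = 6 edges present). Then P(X_S = 1) = (1/2)^6 = 1/64. By linearity of expectation, E[# K_4] = C(127, 4) · (1/2)^6 = 10334625 / 64 = 161478.515625.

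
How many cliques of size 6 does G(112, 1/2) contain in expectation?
E[# K_6] = C(112, 6) · (1/2)^C(6, 2) = 2392407864 / 2^15 = 299050983/4096 ≈ 73010.493896

For each 6-subset S of vertices (there are C(112, 6) = 2392407864 such S), let X_S = 1 if S induces a K_6 (all C(6, 2) = 15 edges present). Then P(X_S = 1) = (1/2)^15 = 1/32768. By linearity of expectation, E[# K_6] = C(112, 6) · (1/2)^15 = 2392407864 / 32768 = 299050983/4096 ≈ 73010.493896.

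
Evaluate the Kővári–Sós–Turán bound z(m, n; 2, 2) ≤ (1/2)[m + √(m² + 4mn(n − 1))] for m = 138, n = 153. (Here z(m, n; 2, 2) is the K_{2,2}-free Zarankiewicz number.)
z(138, 153; 2, 2) ≤ (1/2)[138 + √(138² + 4·138·153·152)] = (1/2)[138 + √12856356] = 1861.7881

Kővári–Sós–Turán: let r_1, ..., r_138 be the row sums and z = Σ r_i the total number of 1s. Each pair of columns can share at most one row with both entries 1 (else a 2×2 all-ones block appears), so Σ_i C(r_i, 2) ≤ C(153, 2) = 11628. By convexity Σ_i C(r_i, 2) ≥ 138·C(z/138, 2) = z(z − 138)/(2·138), giving z² − 138z − 138·153·152 ≤ 0 and hence z ≤ (1/2)[138 + √(19044 + 4·3209328)] = (1/2)[138 + √12856356] ≈ (1/2)(138 + 3585.5761) = 1861.7881.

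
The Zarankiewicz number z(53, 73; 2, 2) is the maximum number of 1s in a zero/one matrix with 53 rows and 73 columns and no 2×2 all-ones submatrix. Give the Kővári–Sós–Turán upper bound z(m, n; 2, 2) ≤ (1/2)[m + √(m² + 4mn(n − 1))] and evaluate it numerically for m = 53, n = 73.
z(53, 73; 2, 2) ≤ (1/2)[53 + √(53² + 4·53·73·72)] = (1/2)[53 + √1117081] = 554.9603

Kővári–Sós–Turán: let r_1, ..., r_53 be the row sums and z = Σ r_i the total number of 1s. Each pair of columns can share at most one row with both entries 1 (else a 2×2 all-ones block appears), so Σ_i C(r_i, 2) ≤ C(73, 2) = 2628. By convexity Σ_i C(r_i, 2) ≥ 53·C(z/53, 2) = z(z − 53)/(2·53), giving z² − 53z − 53·73·72 ≤ 0 and hence z ≤ (1/2)[53 + √(2809 + 4·278568)] = (1/2)[53 + √1117081] ≈ (1/2)(53 + 1056.9205) = 554.9603.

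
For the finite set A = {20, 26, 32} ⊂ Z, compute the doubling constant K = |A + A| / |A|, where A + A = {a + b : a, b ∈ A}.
K = |A + A| / |A| = 5/3

Enumerate A + A = {a + b : a, b ∈ A}. With |A| = 3, there are |A|^2 = 9 ordered sum pairs; collecting distinct values, A + A = {40, 46, 52, 58, 64}, so |A + A| = 5. Thus K = 5/3. Here |A + A| = 2|A| − 1 = 5, the minimum possible — so K = 5/3 is minimal, which holds iff A is an arithmetic progression.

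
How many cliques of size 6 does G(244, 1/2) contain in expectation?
E[# K_6] = C(244, 6) · (1/2)^C(6, 2) = 275489565912 / 2^15 = 34436195739/4096 ≈ 8407274.350342

For each 6-subset S of vertices (there are C(244, 6) = 275489565912 such S), let X_S = 1 if S induces a K_6 (all C(6, 2) = 15 edges present). Then P(X_S = 1) = (1/2)^15 = 1/32768. By linearity of expectation, E[# K_6] = C(244, 6) · (1/2)^15 = 275489565912 / 32768 = 34436195739/4096 ≈ 8407274.350342.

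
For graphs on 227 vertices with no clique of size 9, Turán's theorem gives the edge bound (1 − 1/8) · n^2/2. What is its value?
Turán density bound = (7/8) · 227^2/2 = 360703/16 ≈ 22543.9375

Turán's theorem: ex(n, K_{r+1}) is achieved by the complete r-partite Turán graph T(n, r) with parts as balanced as possible, and is at most (1 − 1/r) · n^2/2. For r = 8, n = 227: the density bound is (7/8) · 51529/2 = 360703/16 ≈ 22543.9375. The integer-valued extremum is e(T(227, 8)) = 22543, which is strictly less than the density bound 360703/16 since 8 ∤ 227 (the parts of T(227, 8) cannot all be equal).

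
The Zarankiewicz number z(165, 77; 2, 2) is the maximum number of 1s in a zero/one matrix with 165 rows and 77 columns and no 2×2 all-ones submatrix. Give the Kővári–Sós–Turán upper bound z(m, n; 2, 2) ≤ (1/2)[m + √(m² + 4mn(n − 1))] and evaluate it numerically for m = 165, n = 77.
z(165, 77; 2, 2) ≤ (1/2)[165 + √(165² + 4·165·77·76)] = (1/2)[165 + √3889545] = 1068.5965

Kővári–Sós–Turán: let r_1, ..., r_165 be the row sums and z = Σ r_i the total number of 1s. Each pair of columns can share at most one row with both entries 1 (else a 2×2 all-ones block appears), so Σ_i C(r_i, 2) ≤ C(77, 2) = 2926. By convexity Σ_i C(r_i, 2) ≥ 165·C(z/165, 2) = z(z − 165)/(2·165), giving z² − 165z − 165·77·76 ≤ 0 and hence z ≤ (1/2)[165 + √(27225 + 4·965580)] = (1/2)[165 + √3889545] ≈ (1/2)(165 + 1972.1929) = 1068.5965.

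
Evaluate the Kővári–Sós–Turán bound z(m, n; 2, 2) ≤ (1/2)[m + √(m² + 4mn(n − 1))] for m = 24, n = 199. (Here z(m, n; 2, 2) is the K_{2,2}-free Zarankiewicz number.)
z(24, 199; 2, 2) ≤ (1/2)[24 + √(24² + 4·24·199·198)] = (1/2)[24 + √3783168] = 984.5184

Kővári–Sós–Turán: let r_1, ..., r_24 be the row sums and z = Σ r_i the total number of 1s. Each pair of columns can share at most one row with both entries 1 (else a 2×2 all-ones block appears), so Σ_i C(r_i, 2) ≤ C(199, 2) = 19701. By convexity Σ_i C(r_i, 2) ≥ 24·C(z/24, 2) = z(z − 24)/(2·24), giving z² − 24z − 24·199·198 ≤ 0 and hence z ≤ (1/2)[24 + √(576 + 4·945648)] = (1/2)[24 + √3783168] ≈ (1/2)(24 + 1945.0368) = 984.5184.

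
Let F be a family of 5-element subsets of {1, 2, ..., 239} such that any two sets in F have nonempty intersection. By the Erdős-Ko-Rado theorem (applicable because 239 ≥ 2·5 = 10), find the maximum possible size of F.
max |F| = C(238, 4) = 130344865

Erdős-Ko-Rado (1961): when n ≥ 2k, max |F| = C(n−1, k−1). The bound is attained by the star {A : i ∈ A} for any fixed i ∈ [n]. Here C(239−1, 5−1) = C(238, 4) = 130344865.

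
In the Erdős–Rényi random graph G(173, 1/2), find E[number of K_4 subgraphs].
E[# K_4] = C(173, 4) · (1/2)^C(4, 2) = 36041955 / 2^6 = 563155.546875

For each 4-subset S of vertices (there are C(173, 4) = 36041955 such S), let X_S = 1 if S induces a K_4 (all C(4, 2) = 6 edges present). Then P(X_S = 1) = (1/2)^6 = 1/64. By linearity of expectation, E[# K_4] = C(173, 4) · (1/2)^6 = 36041955 / 64 = 563155.546875.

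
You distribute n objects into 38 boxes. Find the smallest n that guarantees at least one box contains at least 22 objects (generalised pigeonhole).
n = (22 − 1)·38 + 1 = 799

By the generalised pigeonhole principle, to guarantee some box contains ≥ r objects we need more than (r − 1) · k objects total. Threshold: n = (r − 1) · k + 1. With r = 22 and k = 38: n = 21 · 38 + 1 = 798 + 1 = 799. For n = 798 = 21 · 38, we can put exactly 21 objects in every box, avoiding 22 in any single one — so 799 is tight.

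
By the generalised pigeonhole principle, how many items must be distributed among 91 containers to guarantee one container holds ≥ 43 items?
n = (43 − 1)·91 + 1 = 3823

By the generalised pigeonhole principle, to guarantee some box contains ≥ r objects we need more than (r − 1) · k objects total. Threshold: n = (r − 1) · k + 1. With r = 43 and k = 91: n = 42 · 91 + 1 = 3822 + 1 = 3823. For n = 3822 = 42 · 91, we can put exactly 42 objects in every box, avoiding 43 in any single one — so 3823 is tight.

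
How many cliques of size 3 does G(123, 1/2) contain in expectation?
E[# K_3] = C(123, 3) · (1/2)^C(3, 2) = 302621 / 2^3 = 37827.625

For each 3-subset S of vertices (there are C(123, 3) = 302621 such S), let X_S = 1 if S induces a K_3 (all C(3, 2) = 3 edges present). Then P(X_S = 1) = (1/2)^3 = 1/8. By linearity of expectation, E[# K_3] = C(123, 3) · (1/2)^3 = 302621 / 8 = 37827.625.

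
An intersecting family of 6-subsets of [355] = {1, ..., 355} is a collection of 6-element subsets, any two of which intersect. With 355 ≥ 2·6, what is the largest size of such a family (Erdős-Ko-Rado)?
max |F| = C(354, 5) = 45031306320

The Erdős-Ko-Rado theorem states: for n ≥ 2k, an intersecting family of k-subsets of an n-element set has size at most C(n − 1, k − 1), with equality for 'star' families {A ⊆ [n] : |A| = k, i ∈ A} (fix an element i). For n = 355, k = 6: C(354, 5) = 45031306320.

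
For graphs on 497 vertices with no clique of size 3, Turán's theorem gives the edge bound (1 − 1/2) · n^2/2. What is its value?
Turán density bound = (1/2) · 497^2/2 = 247009/4 ≈ 61752.25

Turán's theorem: ex(n, K_{r+1}) is achieved by the complete r-partite Turán graph T(n, r) with parts as balanced as possible, and is at most (1 − 1/r) · n^2/2. For r = 2, n = 497: the density bound is (1/2) · 247009/2 = 247009/4 ≈ 61752.25. The integer-valued extremum is e(T(497, 2)) = 61752, which is strictly less than the density bound 247009/4 since 2 ∤ 497 (the parts of T(497, 2) cannot all be equal).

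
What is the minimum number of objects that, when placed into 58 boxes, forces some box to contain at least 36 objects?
n = (36 − 1)·58 + 1 = 2031

By the generalised pigeonhole principle, to guarantee some box contains ≥ r objects we need more than (r − 1) · k objects total. Threshold: n = (r − 1) · k + 1. With r = 36 and k = 58: n = 35 · 58 + 1 = 2030 + 1 = 2031. For n = 2030 = 35 · 58, we can put exactly 35 objects in every box, avoiding 36 in any single one — so 2031 is tight.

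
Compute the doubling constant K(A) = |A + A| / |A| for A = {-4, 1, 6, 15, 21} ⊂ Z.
K = |A + A| / |A| = 14/5

Enumerate A + A = {a + b : a, b ∈ A}. With |A| = 5, there are |A|^2 = 25 ordered sum pairs; collecting distinct values, A + A = {-8, -3, 2, 7, 11, 12, 16, 17, 21, 22, 27, 30, 36, 42}, so |A + A| = 14. Thus K = 14/5. For comparison, the minimum possible |A + A| over all 5-element sets is 2·5 − 1 = 9 (so min K = 9/5), attained only by arithmetic progressions.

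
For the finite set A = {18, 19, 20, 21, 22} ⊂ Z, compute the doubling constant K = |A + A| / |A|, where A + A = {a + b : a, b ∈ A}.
K = |A + A| / |A| = 9/5

Enumerate A + A = {a + b : a, b ∈ A}. With |A| = 5, there are |A|^2 = 25 ordered sum pairs; collecting distinct values, A + A = {36, 37, 38, 39, 40, 41, 42, 43, 44}, so |A + A| = 9. Thus K = 9/5. Here |A + A| = 2|A| − 1 = 9, the minimum possible — so K = 9/5 is minimal, which holds iff A is an arithmetic progression.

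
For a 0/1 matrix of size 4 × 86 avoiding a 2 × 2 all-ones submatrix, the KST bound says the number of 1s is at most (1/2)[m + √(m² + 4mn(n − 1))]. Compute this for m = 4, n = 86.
z(4, 86; 2, 2) ≤ (1/2)[4 + √(4² + 4·4·86·85)] = (1/2)[4 + √116976] = 173.0088

Kővári–Sós–Turán: let r_1, ..., r_4 be the row sums and z = Σ r_i the total number of 1s. Each pair of columns can share at most one row with both entries 1 (else a 2×2 all-ones block appears), so Σ_i C(r_i, 2) ≤ C(86, 2) = 3655. By convexity Σ_i C(r_i, 2) ≥ 4·C(z/4, 2) = z(z − 4)/(2·4), giving z² − 4z − 4·86·85 ≤ 0 and hence z ≤ (1/2)[4 + √(16 + 4·29240)] = (1/2)[4 + √116976] ≈ (1/2)(4 + 342.0175) = 173.0088.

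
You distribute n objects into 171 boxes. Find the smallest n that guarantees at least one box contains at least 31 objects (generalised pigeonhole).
n = (31 − 1)·171 + 1 = 5131

By the generalised pigeonhole principle, to guarantee some box contains ≥ r objects we need more than (r − 1) · k objects total. Threshold: n = (r − 1) · k + 1. With r = 31 and k = 171: n = 30 · 171 + 1 = 5130 + 1 = 5131. For n = 5130 = 30 · 171, we can put exactly 30 objects in every box, avoiding 31 in any single one — so 5131 is tight.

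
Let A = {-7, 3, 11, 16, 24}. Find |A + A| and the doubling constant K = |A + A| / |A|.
K = |A + A| / |A| = 14/5

Enumerate A + A = {a + b : a, b ∈ A}. With |A| = 5, there are |A|^2 = 25 ordered sum pairs; collecting distinct values, A + A = {-14, -4, 4, 6, 9, 14, 17, 19, 22, 27, 32, 35, 40, 48}, so |A + A| = 14. Thus K = 14/5. For comparison, the minimum possible |A + A| over all 5-element sets is 2·5 − 1 = 9 (so min K = 9/5), attained only by arithmetic progressions.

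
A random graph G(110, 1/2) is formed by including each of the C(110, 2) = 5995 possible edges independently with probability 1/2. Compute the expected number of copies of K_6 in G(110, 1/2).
E[# K_6] = C(110, 6) · (1/2)^C(6, 2) = 2141851635 / 2^15 ≈ 65364.124603

For each 6-subset S of vertices (there are C(110, 6) = 2141851635 such S), let X_S = 1 if S induces a K_6 (all C(6, 2) = 15 edges present). Then P(X_S = 1) = (1/2)^15 = 1/32768. By linearity of expectation, E[# K_6] = C(110, 6) · (1/2)^15 = 2141851635 / 32768 ≈ 65364.124603.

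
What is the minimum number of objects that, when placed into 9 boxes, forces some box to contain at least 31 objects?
n = (31 − 1)·9 + 1 = 271

By the generalised pigeonhole principle, to guarantee some box contains ≥ r objects we need more than (r − 1) · k objects total. Threshold: n = (r − 1) · k + 1. With r = 31 and k = 9: n = 30 · 9 + 1 = 270 + 1 = 271. For n = 270 = 30 · 9, we can put exactly 30 objects in every box, avoiding 31 in any single one — so 271 is tight.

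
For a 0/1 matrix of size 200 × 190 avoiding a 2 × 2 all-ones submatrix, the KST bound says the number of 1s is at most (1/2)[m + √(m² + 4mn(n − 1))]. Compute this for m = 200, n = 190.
z(200, 190; 2, 2) ≤ (1/2)[200 + √(200² + 4·200·190·189)] = (1/2)[200 + √28768000] = 2781.7904

Kővári–Sós–Turán: let r_1, ..., r_200 be the row sums and z = Σ r_i the total number of 1s. Each pair of columns can share at most one row with both entries 1 (else a 2×2 all-ones block appears), so Σ_i C(r_i, 2) ≤ C(190, 2) = 17955. By convexity Σ_i C(r_i, 2) ≥ 200·C(z/200, 2) = z(z − 200)/(2·200), giving z² − 200z − 200·190·189 ≤ 0 and hence z ≤ (1/2)[200 + √(40000 + 4·7182000)] = (1/2)[200 + √28768000] ≈ (1/2)(200 + 5363.5809) = 2781.7904.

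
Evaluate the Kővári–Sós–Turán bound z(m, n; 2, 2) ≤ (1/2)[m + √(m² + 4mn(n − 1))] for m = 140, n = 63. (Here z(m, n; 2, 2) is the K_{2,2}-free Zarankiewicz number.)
z(140, 63; 2, 2) ≤ (1/2)[140 + √(140² + 4·140·63·62)] = (1/2)[140 + √2206960] = 812.792

Kővári–Sós–Turán: let r_1, ..., r_140 be the row sums and z = Σ r_i the total number of 1s. Each pair of columns can share at most one row with both entries 1 (else a 2×2 all-ones block appears), so Σ_i C(r_i, 2) ≤ C(63, 2) = 1953. By convexity Σ_i C(r_i, 2) ≥ 140·C(z/140, 2) = z(z − 140)/(2·140), giving z² − 140z − 140·63·62 ≤ 0 and hence z ≤ (1/2)[140 + √(19600 + 4·546840)] = (1/2)[140 + √2206960] ≈ (1/2)(140 + 1485.5841) = 812.792.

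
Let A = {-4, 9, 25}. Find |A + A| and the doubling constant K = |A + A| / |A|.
K = |A + A| / |A| = 6/3 = 2

Enumerate A + A = {a + b : a, b ∈ A}. With |A| = 3, there are |A|^2 = 9 ordered sum pairs; collecting distinct values, A + A = {-8, 5, 18, 21, 34, 50}, so |A + A| = 6. Thus K = 6/3 = 2. For comparison, the minimum possible |A + A| over all 3-element sets is 2·3 − 1 = 5 (so min K = 5/3), attained only by arithmetic progressions.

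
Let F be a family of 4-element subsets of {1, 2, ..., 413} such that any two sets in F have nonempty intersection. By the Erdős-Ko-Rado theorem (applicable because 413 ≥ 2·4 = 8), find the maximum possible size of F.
max |F| = C(412, 3) = 11571020

Erdős-Ko-Rado (1961): when n ≥ 2k, max |F| = C(n−1, k−1). The bound is attained by the star {A : i ∈ A} for any fixed i ∈ [n]. Here C(413−1, 4−1) = C(412, 3) = 11571020.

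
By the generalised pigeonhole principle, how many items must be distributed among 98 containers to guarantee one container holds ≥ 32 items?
n = (32 − 1)·98 + 1 = 3039

By the generalised pigeonhole principle, to guarantee some box contains ≥ r objects we need more than (r − 1) · k objects total. Threshold: n = (r − 1) · k + 1. With r = 32 and k = 98: n = 31 · 98 + 1 = 3038 + 1 = 3039. For n = 3038 = 31 · 98, we can put exactly 31 objects in every box, avoiding 32 in any single one — so 3039 is tight.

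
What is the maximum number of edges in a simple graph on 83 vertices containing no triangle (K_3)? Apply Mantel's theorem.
ex(83, K_3) = ⌊83^2/4⌋ = 1722

Mantel (1907): a triangle-free graph on n vertices has at most ⌊n^2/4⌋ edges, with equality for the complete bipartite graph K_{⌊n/2⌋, ⌈n/2⌉}. For n = 83: ⌊83^2/4⌋ = ⌊6889/4⌋ = 1722. The extremal graph is K_{41, 42}, which has 41·42 = 1722 edges.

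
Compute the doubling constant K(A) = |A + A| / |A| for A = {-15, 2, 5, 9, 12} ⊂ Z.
K = |A + A| / |A| = 14/5

Enumerate A + A = {a + b : a, b ∈ A}. With |A| = 5, there are |A|^2 = 25 ordered sum pairs; collecting distinct values, A + A = {-30, -13, -10, -6, -3, 4, 7, 10, 11, 14, 17, 18, 21, 24}, so |A + A| = 14. Thus K = 14/5. For comparison, the minimum possible |A + A| over all 5-element sets is 2·5 − 1 = 9 (so min K = 9/5), attained only by arithmetic progressions.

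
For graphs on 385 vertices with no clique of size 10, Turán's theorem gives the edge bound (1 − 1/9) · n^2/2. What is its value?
Turán density bound = (8/9) · 385^2/2 = 592900/9 ≈ 65877.7778

Turán's theorem: ex(n, K_{r+1}) is achieved by the complete r-partite Turán graph T(n, r) with parts as balanced as possible, and is at most (1 − 1/r) · n^2/2. For r = 9, n = 385: the density bound is (8/9) · 148225/2 = 592900/9 ≈ 65877.7778. The integer-valued extremum is e(T(385, 9)) = 65877, which is strictly less than the density bound 592900/9 since 9 ∤ 385 (the parts of T(385, 9) cannot all be equal).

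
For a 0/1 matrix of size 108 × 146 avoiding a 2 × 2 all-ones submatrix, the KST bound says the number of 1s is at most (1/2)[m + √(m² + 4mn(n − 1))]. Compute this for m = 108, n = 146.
z(108, 146; 2, 2) ≤ (1/2)[108 + √(108² + 4·108·146·145)] = (1/2)[108 + √9157104] = 1567.0354

Kővári–Sós–Turán: let r_1, ..., r_108 be the row sums and z = Σ r_i the total number of 1s. Each pair of columns can share at most one row with both entries 1 (else a 2×2 all-ones block appears), so Σ_i C(r_i, 2) ≤ C(146, 2) = 10585. By convexity Σ_i C(r_i, 2) ≥ 108·C(z/108, 2) = z(z − 108)/(2·108), giving z² − 108z − 108·146·145 ≤ 0 and hence z ≤ (1/2)[108 + √(11664 + 4·2286360)] = (1/2)[108 + √9157104] ≈ (1/2)(108 + 3026.0707) = 1567.0354.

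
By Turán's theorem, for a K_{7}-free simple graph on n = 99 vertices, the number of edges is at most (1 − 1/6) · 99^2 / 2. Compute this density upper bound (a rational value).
Turán density bound = (5/6) · 99^2/2 = 16335/4 ≈ 4083.75

Turán's theorem: ex(n, K_{r+1}) is achieved by the complete r-partite Turán graph T(n, r) with parts as balanced as possible, and is at most (1 − 1/r) · n^2/2. For r = 6, n = 99: the density bound is (5/6) · 9801/2 = 16335/4 ≈ 4083.75. The integer-valued extremum is e(T(99, 6)) = 4083, which is strictly less than the density bound 16335/4 since 6 ∤ 99 (the parts of T(99, 6) cannot all be equal).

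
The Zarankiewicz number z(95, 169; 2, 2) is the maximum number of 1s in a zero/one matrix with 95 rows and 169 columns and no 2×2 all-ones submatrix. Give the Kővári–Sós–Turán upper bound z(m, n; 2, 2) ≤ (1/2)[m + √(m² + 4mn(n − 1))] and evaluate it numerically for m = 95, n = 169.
z(95, 169; 2, 2) ≤ (1/2)[95 + √(95² + 4·95·169·168)] = (1/2)[95 + √10797985] = 1690.5144

Kővári–Sós–Turán: let r_1, ..., r_95 be the row sums and z = Σ r_i the total number of 1s. Each pair of columns can share at most one row with both entries 1 (else a 2×2 all-ones block appears), so Σ_i C(r_i, 2) ≤ C(169, 2) = 14196. By convexity Σ_i C(r_i, 2) ≥ 95·C(z/95, 2) = z(z − 95)/(2·95), giving z² − 95z − 95·169·168 ≤ 0 and hence z ≤ (1/2)[95 + √(9025 + 4·2697240)] = (1/2)[95 + √10797985] ≈ (1/2)(95 + 3286.0288) = 1690.5144.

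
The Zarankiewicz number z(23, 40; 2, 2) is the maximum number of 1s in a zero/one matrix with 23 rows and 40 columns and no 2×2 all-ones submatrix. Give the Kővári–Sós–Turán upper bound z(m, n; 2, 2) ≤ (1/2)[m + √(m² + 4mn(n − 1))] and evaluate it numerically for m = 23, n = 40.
z(23, 40; 2, 2) ≤ (1/2)[23 + √(23² + 4·23·40·39)] = (1/2)[23 + √144049] = 201.2689

Kővári–Sós–Turán: let r_1, ..., r_23 be the row sums and z = Σ r_i the total number of 1s. Each pair of columns can share at most one row with both entries 1 (else a 2×2 all-ones block appears), so Σ_i C(r_i, 2) ≤ C(40, 2) = 780. By convexity Σ_i C(r_i, 2) ≥ 23·C(z/23, 2) = z(z − 23)/(2·23), giving z² − 23z − 23·40·39 ≤ 0 and hence z ≤ (1/2)[23 + √(529 + 4·35880)] = (1/2)[23 + √144049] ≈ (1/2)(23 + 379.5379) = 201.2689.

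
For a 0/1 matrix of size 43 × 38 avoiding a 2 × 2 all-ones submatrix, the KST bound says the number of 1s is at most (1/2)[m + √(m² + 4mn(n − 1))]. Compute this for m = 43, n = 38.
z(43, 38; 2, 2) ≤ (1/2)[43 + √(43² + 4·43·38·37)] = (1/2)[43 + √243681] = 268.3203

Kővári–Sós–Turán: let r_1, ..., r_43 be the row sums and z = Σ r_i the total number of 1s. Each pair of columns can share at most one row with both entries 1 (else a 2×2 all-ones block appears), so Σ_i C(r_i, 2) ≤ C(38, 2) = 703. By convexity Σ_i C(r_i, 2) ≥ 43·C(z/43, 2) = z(z − 43)/(2·43), giving z² − 43z − 43·38·37 ≤ 0 and hence z ≤ (1/2)[43 + √(1849 + 4·60458)] = (1/2)[43 + √243681] ≈ (1/2)(43 + 493.6406) = 268.3203.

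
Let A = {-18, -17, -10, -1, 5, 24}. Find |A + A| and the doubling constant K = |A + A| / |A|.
K = |A + A| / |A| = 21/6 = 7/2

Enumerate A + A = {a + b : a, b ∈ A}. With |A| = 6, there are |A|^2 = 36 ordered sum pairs; collecting distinct values, A + A = {-36, -35, -34, -28, -27, -20, -19, -18, -13, -12, -11, -5, -2, 4, 6, 7, 10, 14, 23, 29, 48}, so |A + A| = 21. Thus K = 21/6 = 7/2. For comparison, the minimum possible |A + A| over all 6-element sets is 2·6 − 1 = 11 (so min K = 11/6), attained only by arithmetic progressions.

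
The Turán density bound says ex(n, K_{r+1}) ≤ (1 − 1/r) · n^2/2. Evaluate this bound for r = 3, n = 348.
Turán density bound = (2/3) · 348^2/2 = 40368

Turán's theorem: ex(n, K_{r+1}) is achieved by the complete r-partite Turán graph T(n, r) with parts as balanced as possible, and is at most (1 − 1/r) · n^2/2. For r = 3, n = 348: the density bound is (2/3) · 121104/2 = 40368. Since 3 ∣ 348, the Turán graph T(348, 3) has parts of equal size 116, and its edge count e(T(348, 3)) = 40368 attains the density bound exactly.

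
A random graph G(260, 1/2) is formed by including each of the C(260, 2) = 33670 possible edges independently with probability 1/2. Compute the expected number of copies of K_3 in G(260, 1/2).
E[# K_3] = C(260, 3) · (1/2)^C(3, 2) = 2895620 / 2^3 = 723905/2 = 361952.5

For each 3-subset S of vertices (there are C(260, 3) = 2895620 such S), let X_S = 1 if S induces a K_3 (all C(3, 2) = 3 edges present). Then P(X_S = 1) = (1/2)^3 = 1/8. By linearity of expectation, E[# K_3] = C(260, 3) · (1/2)^3 = 2895620 / 8 = 723905/2 = 361952.5.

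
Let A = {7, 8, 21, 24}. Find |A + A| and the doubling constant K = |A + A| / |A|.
K = |A + A| / |A| = 10/4 = 5/2

Enumerate A + A = {a + b : a, b ∈ A}. With |A| = 4, there are |A|^2 = 16 ordered sum pairs; collecting distinct values, A + A = {14, 15, 16, 28, 29, 31, 32, 42, 45, 48}, so |A + A| = 10. Thus K = 10/4 = 5/2. For comparison, the minimum possible |A + A| over all 4-element sets is 2·4 − 1 = 7 (so min K = 7/4), attained only by arithmetic progressions.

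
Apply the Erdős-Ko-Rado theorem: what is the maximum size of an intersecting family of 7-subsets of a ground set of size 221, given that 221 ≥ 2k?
max |F| = C(220, 6) = 147008598660

Erdős-Ko-Rado (1961): when n ≥ 2k, max |F| = C(n−1, k−1). The bound is attained by the star {A : i ∈ A} for any fixed i ∈ [n]. Here C(221−1, 7−1) = C(220, 6) = 147008598660.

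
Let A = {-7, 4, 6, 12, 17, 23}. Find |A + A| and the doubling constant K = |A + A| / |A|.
K = |A + A| / |A| = 18/6 = 3

Enumerate A + A = {a + b : a, b ∈ A}. With |A| = 6, there are |A|^2 = 36 ordered sum pairs; collecting distinct values, A + A = {-14, -3, -1, 5, 8, 10, 12, 16, 18, 21, 23, 24, 27, 29, 34, 35, 40, 46}, so |A + A| = 18. Thus K = 18/6 = 3. For comparison, the minimum possible |A + A| over all 6-element sets is 2·6 − 1 = 11 (so min K = 11/6), attained only by arithmetic progressions.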